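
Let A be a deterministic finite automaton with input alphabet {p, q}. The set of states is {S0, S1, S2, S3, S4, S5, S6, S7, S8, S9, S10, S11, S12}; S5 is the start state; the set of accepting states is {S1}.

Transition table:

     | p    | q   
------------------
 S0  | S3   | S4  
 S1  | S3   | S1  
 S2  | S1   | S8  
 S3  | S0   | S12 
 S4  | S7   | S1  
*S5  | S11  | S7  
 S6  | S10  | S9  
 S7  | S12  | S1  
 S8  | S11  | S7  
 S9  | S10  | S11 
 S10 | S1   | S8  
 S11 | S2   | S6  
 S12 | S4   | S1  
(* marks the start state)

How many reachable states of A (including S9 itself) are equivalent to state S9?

3

All states are reachable from the start state.
Start with accepting vs non-accepting: {S1} | {S0,S2,S3,S4,S5,S6,S7,S8,S9,S10,S11,S12}.
Split {S0,S2,S3,S4,S5,S6,S7,S8,S9,S10,S11,S12} by δ(·,p) → {S0,S3,S4,S5,S6,S7,S8,S9,S11,S12} and {S2,S10}.
Refine {S0,S3,S4,S5,S6,S7,S8,S9,S11,S12} on symbol p: members go to different blocks, giving {S0,S3,S4,S5,S7,S8,S12} and {S6,S9,S11}.
On input p, block {S0,S3,S4,S5,S7,S8,S12} splits into {S0,S3,S4,S7,S12} and {S5,S8}.
Refine {S0,S3,S4,S7,S12} on symbol q: members go to different blocks, giving {S4,S7,S12} and {S0,S3}.
No further refinement is possible. Final partition (6 blocks): {S1} | {S4,S7,S12} | {S2,S10} | {S6,S9,S11} | {S5,S8} | {S0,S3}.
State S9 belongs to the block {S6,S9,S11}, which has 3 states.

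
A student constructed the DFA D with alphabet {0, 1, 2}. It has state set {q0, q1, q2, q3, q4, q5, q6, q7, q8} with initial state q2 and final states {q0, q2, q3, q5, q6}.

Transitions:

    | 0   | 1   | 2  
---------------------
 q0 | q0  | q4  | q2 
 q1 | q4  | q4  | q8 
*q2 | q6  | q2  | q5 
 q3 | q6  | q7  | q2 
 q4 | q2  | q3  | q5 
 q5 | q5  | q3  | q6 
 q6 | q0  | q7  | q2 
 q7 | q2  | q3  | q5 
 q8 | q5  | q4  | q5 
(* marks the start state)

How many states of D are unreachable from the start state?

No path from q2 leads to q1, q8; the other 7 states are all reachable.

2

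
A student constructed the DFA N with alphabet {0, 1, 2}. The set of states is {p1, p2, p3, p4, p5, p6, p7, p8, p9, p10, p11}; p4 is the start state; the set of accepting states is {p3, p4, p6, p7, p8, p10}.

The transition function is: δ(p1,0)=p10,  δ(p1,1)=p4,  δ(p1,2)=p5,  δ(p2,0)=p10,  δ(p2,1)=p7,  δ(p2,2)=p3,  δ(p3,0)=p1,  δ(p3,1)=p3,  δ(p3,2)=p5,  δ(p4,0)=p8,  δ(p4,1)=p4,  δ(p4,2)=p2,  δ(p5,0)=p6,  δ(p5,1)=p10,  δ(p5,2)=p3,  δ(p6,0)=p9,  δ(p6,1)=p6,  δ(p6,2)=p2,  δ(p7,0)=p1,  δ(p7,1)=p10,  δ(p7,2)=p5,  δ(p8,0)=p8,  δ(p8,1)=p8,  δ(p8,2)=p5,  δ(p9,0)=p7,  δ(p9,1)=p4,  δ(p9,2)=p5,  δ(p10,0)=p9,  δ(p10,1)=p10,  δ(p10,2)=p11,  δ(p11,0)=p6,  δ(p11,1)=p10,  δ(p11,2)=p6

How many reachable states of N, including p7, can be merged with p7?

4

All states are reachable from the start state.
Start with accepting vs non-accepting: {p3,p4,p6,p7,p8,p10} | {p1,p2,p5,p9,p11}.
Refine {p3,p4,p6,p7,p8,p10} on symbol 0: members go to different blocks, giving {p3,p6,p7,p10} and {p4,p8}.
Split {p1,p2,p5,p9,p11} by δ(·,1) → {p2,p5,p11} and {p1,p9}.
Stable partition: {p3,p6,p7,p10} | {p2,p5,p11} | {p4,p8} | {p1,p9} — 4 equivalence classes.
State p7 belongs to the block {p3,p6,p7,p10}, which has 4 states.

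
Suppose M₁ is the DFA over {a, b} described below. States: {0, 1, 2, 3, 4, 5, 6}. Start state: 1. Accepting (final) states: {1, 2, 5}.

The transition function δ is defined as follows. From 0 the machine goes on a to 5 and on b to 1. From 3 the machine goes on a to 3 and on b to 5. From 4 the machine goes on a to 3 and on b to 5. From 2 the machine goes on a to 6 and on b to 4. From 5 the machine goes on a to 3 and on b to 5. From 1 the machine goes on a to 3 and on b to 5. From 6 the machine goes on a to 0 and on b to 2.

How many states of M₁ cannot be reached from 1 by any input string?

BFS from 1 reaches {1, 3, 5}; the 4 state(s) 0, 2, 4, 6 are never visited.

4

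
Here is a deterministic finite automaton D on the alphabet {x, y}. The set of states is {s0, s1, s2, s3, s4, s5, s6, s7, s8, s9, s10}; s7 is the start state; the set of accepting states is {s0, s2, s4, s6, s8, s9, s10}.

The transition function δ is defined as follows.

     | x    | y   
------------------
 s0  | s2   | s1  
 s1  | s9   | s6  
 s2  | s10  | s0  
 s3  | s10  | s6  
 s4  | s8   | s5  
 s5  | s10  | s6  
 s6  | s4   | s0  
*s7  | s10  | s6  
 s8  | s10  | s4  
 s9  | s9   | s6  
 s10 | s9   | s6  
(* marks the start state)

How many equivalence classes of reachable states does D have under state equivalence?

5

Reachable states from the start: {s0,s1,s2,s4,s5,s6,s7,s8,s9,s10}. Unreachable: {s3} — drop them.
Initial partition by acceptance: {s0,s2,s4,s6,s8,s9,s10} | {s1,s5,s7}.
Split {s0,s2,s4,s6,s8,s9,s10} by δ(·,y) → {s2,s6,s8,s9,s10} and {s0,s4}.
On input x, block {s2,s6,s8,s9,s10} splits into {s2,s8,s9,s10} and {s6}.
Refine {s2,s8,s9,s10} on symbol y: members go to different blocks, giving {s2,s8} and {s9,s10}.
The partition is now stable with 5 blocks: {s2,s8} | {s1,s5,s7} | {s0,s4} | {s6} | {s9,s10}.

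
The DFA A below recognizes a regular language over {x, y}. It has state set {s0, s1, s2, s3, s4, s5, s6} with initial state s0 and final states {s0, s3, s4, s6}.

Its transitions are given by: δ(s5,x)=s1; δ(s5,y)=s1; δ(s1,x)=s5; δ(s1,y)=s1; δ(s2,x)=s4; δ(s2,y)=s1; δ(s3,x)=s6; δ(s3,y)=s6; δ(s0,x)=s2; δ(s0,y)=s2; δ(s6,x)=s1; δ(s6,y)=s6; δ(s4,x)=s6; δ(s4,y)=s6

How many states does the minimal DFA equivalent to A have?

First remove the unreachable states {s3}; 6 states remain.
P0 = {s0,s4,s6} | {s1,s2,s5}.
On input x, block {s0,s4,s6} splits into {s0,s6} and {s4}.
Split {s0,s6} by δ(·,y) → {s0} and {s6}.
On input x, block {s1,s2,s5} splits into {s1,s5} and {s2}.
Stable partition: {s0} | {s1,s5} | {s4} | {s6} | {s2} — 5 equivalence classes.

5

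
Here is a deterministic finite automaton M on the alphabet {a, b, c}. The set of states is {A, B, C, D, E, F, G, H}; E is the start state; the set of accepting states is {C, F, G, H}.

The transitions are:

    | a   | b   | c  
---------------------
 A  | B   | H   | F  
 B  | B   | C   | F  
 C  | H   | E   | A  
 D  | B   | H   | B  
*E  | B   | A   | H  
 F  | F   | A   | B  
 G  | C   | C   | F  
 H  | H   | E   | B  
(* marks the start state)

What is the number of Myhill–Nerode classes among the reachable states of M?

First remove the unreachable states {D,G}; 6 states remain.
Start with accepting vs non-accepting: {C,F,H} | {A,B,E}.
Split {A,B,E} by δ(·,b) → {A,B} and {E}.
Refine {C,F,H} on symbol b: members go to different blocks, giving {C,H} and {F}.
Stable partition: {C,H} | {A,B} | {E} | {F} — 4 equivalence classes.

4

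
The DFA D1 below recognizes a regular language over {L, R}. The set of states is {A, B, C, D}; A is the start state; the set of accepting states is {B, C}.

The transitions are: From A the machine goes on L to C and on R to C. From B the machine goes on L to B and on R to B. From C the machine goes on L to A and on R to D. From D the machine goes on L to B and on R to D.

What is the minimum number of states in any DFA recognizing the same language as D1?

Every state is reachable, so we keep all 4.
Start with accepting vs non-accepting: {B,C} | {A,D}.
On input L, block {B,C} splits into {B} and {C}.
Split {A,D} by δ(·,L) → {A} and {D}.
The partition is now stable with 4 blocks: {B} | {A} | {C} | {D}.

4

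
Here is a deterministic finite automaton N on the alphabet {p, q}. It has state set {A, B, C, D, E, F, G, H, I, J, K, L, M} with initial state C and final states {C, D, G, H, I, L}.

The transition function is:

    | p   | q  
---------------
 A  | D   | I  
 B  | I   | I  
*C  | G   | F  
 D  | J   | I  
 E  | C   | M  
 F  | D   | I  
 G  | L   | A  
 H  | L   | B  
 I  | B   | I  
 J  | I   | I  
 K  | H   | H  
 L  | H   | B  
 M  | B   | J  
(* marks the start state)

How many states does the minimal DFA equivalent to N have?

States {E,K,M} cannot be reached from the start state, so discard them.
Initial partition by acceptance: {C,D,G,H,I,L} | {A,B,F,J}.
Split {C,D,G,H,I,L} by δ(·,p) → {C,G,H,L} and {D,I}.
Stable partition: {C,G,H,L} | {A,B,F,J} | {D,I} — 3 equivalence classes.

3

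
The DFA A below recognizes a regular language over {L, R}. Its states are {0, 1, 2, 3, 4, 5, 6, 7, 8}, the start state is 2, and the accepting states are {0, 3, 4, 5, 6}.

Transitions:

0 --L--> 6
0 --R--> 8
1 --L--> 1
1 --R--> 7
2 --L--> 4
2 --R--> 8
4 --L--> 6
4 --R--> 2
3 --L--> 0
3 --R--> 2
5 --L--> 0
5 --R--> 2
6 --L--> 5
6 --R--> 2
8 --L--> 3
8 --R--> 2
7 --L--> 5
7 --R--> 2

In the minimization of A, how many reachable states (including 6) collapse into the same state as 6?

5

States {1,7} cannot be reached from the start state, so discard them.
Start with accepting vs non-accepting: {0,3,4,5,6} | {2,8}.
The partition is now stable with 2 blocks: {0,3,4,5,6} | {2,8}.
The equivalence class containing 6 is {0,3,4,5,6}, of size 5.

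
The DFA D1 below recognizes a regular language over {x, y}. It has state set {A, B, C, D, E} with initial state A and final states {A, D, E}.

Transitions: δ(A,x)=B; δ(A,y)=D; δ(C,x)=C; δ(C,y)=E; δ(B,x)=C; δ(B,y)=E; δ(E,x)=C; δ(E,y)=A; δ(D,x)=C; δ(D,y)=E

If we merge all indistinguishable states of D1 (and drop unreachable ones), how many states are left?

2

All states are reachable from the start state.
Start with accepting vs non-accepting: {A,D,E} | {B,C}.
Stable partition: {A,D,E} | {B,C} — 2 equivalence classes.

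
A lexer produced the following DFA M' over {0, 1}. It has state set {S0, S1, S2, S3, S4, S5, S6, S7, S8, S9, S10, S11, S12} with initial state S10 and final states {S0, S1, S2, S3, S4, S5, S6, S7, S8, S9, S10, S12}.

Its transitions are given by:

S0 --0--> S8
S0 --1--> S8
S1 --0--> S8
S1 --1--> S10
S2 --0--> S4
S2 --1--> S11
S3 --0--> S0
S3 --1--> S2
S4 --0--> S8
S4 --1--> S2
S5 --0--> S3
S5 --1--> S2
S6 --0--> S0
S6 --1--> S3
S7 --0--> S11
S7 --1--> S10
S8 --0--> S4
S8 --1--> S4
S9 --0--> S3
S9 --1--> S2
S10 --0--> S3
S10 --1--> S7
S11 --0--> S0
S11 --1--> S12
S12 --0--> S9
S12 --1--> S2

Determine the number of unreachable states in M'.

BFS from S10 reaches {S0, S2, S3, S4, S7, S8, S9, S10, S11, S12}; the 3 state(s) S1, S5, S6 are never visited.

3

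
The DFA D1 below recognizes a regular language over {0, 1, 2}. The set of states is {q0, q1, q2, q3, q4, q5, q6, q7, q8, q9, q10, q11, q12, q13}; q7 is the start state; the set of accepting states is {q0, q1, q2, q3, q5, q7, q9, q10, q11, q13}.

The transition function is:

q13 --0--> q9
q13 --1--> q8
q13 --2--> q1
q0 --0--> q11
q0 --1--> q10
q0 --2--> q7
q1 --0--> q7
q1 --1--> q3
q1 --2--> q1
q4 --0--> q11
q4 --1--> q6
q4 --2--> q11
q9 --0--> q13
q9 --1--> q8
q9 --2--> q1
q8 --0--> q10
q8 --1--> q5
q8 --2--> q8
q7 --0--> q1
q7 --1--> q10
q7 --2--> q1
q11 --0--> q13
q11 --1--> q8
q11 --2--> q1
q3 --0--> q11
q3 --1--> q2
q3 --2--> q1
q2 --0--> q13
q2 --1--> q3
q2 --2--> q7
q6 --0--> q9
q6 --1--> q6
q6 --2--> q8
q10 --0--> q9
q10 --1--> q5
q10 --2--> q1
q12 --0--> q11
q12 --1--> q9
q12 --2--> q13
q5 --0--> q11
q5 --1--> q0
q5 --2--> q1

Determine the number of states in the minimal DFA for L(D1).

First remove the unreachable states {q4,q6,q12}; 11 states remain.
P0 = {q0,q1,q2,q3,q5,q7,q9,q10,q11,q13} | {q8}.
On input 1, block {q0,q1,q2,q3,q5,q7,q9,q10,q11,q13} splits into {q0,q1,q2,q3,q5,q7,q10} and {q9,q11,q13}.
On input 0, block {q0,q1,q2,q3,q5,q7,q10} splits into {q0,q2,q3,q5,q10} and {q1,q7}.
No further refinement is possible. Final partition (4 blocks): {q0,q2,q3,q5,q10} | {q8} | {q9,q11,q13} | {q1,q7}.

4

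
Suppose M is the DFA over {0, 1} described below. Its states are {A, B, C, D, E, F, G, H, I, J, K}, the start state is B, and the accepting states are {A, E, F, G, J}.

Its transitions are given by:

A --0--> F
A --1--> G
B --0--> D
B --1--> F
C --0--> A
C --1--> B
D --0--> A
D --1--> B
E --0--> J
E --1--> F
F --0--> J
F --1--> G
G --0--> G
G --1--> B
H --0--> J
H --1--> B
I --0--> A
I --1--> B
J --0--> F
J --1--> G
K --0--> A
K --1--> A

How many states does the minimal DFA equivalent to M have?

States {C,E,H,I,K} cannot be reached from the start state, so discard them.
P0 = {A,F,G,J} | {B,D}.
Split {A,F,G,J} by δ(·,1) → {A,F,J} and {G}.
Split {B,D} by δ(·,0) → {B} and {D}.
Stable partition: {A,F,J} | {B} | {G} | {D} — 4 equivalence classes.

4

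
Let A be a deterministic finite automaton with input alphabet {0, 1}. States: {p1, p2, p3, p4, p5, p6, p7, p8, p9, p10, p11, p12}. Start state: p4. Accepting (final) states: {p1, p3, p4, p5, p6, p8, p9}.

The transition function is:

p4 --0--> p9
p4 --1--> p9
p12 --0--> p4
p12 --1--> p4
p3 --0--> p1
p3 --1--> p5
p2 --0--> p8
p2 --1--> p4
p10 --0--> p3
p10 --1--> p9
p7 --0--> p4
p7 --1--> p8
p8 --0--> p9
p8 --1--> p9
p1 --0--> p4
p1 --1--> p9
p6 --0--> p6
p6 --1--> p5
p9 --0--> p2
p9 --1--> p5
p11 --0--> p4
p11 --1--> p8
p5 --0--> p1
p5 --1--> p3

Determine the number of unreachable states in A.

5

BFS from p4 reaches {p1, p2, p3, p4, p5, p8, p9}; the 5 state(s) p6, p7, p10, p11, p12 are never visited.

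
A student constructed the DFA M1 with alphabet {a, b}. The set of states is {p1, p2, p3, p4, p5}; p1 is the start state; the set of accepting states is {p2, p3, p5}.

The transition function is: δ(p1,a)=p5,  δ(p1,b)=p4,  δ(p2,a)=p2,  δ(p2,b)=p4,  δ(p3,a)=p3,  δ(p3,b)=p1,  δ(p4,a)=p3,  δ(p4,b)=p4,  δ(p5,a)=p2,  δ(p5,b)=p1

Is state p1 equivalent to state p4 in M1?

All states are reachable from the start state.
Initial partition by acceptance: {p2,p3,p5} | {p1,p4}.
Stable partition: {p2,p3,p5} | {p1,p4} — 2 equivalence classes.
p1 and p4 lie in the same block of the stable partition, so they are equivalent — no string distinguishes them.

Yes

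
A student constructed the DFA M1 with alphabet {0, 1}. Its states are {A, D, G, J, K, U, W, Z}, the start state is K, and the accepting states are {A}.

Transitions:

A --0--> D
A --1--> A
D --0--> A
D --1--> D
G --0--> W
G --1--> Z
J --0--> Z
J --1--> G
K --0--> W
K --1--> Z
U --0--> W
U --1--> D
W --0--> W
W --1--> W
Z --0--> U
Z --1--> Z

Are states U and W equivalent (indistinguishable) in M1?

States {G,J} cannot be reached from the start state, so discard them.
Start with accepting vs non-accepting: {A} | {D,K,U,W,Z}.
Refine {D,K,U,W,Z} on symbol 0: members go to different blocks, giving {K,U,W,Z} and {D}.
Split {K,U,W,Z} by δ(·,1) → {K,W,Z} and {U}.
Split {K,W,Z} by δ(·,0) → {K,W} and {Z}.
On input 1, block {K,W} splits into {K} and {W}.
The partition is now stable with 6 blocks: {A} | {K} | {D} | {U} | {Z} | {W}.
U and W end up in different blocks, so they are distinguishable. For instance, the string '10' is accepted from only U.

No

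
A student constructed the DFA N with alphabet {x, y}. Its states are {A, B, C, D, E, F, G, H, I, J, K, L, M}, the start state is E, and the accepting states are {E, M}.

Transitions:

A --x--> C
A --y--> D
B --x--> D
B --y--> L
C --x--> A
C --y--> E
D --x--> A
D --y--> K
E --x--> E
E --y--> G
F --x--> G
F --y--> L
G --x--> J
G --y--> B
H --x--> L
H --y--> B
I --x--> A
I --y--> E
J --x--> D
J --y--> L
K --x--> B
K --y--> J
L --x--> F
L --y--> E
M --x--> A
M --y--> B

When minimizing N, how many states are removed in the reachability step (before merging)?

3

BFS from E reaches {A, B, C, D, E, F, G, J, K, L}; the 3 state(s) H, I, M are never visited.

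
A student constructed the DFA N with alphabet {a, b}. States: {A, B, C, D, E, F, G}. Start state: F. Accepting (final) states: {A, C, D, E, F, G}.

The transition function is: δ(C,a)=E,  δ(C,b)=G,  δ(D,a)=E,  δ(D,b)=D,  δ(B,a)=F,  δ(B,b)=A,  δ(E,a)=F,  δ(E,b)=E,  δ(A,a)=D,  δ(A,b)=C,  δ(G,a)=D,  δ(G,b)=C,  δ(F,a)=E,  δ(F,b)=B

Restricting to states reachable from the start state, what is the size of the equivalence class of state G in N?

All states are reachable from the start state.
Initial partition by acceptance: {A,C,D,E,F,G} | {B}.
On input b, block {A,C,D,E,F,G} splits into {A,C,D,E,G} and {F}.
Refine {A,C,D,E,G} on symbol a: members go to different blocks, giving {A,C,D,G} and {E}.
Split {A,C,D,G} by δ(·,a) → {A,G} and {C,D}.
Split {C,D} by δ(·,b) → {C} and {D}.
No further refinement is possible. Final partition (6 blocks): {A,G} | {B} | {F} | {E} | {C} | {D}.
The equivalence class containing G is {A,G}, of size 2.

2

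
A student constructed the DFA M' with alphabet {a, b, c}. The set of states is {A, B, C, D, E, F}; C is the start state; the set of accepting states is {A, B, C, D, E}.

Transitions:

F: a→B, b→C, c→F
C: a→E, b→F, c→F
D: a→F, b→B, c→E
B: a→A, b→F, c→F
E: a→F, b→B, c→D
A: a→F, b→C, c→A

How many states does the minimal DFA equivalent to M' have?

3

Initial partition by acceptance: {A,B,C,D,E} | {F}.
Refine {A,B,C,D,E} on symbol a: members go to different blocks, giving {A,D,E} and {B,C}.
Stable partition: {A,D,E} | {F} | {B,C} — 3 equivalence classes.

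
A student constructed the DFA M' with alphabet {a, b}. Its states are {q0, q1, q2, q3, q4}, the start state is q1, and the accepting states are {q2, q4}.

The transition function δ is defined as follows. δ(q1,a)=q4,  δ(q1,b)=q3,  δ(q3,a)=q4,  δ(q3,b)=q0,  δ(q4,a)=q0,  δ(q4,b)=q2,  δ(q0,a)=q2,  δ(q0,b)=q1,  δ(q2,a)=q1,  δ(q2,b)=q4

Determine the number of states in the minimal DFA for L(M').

P0 = {q2,q4} | {q0,q1,q3}.
No further refinement is possible. Final partition (2 blocks): {q2,q4} | {q0,q1,q3}.

2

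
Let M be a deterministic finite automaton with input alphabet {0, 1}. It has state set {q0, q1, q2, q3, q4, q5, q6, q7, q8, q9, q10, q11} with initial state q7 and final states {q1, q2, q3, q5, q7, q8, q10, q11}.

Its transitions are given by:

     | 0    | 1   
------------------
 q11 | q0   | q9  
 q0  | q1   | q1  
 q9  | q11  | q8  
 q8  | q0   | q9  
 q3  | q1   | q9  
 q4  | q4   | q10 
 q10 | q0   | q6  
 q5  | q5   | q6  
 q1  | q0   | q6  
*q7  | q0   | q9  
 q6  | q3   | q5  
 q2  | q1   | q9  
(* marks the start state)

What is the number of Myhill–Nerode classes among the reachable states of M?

7

Reachable states from the start: {q0,q1,q3,q5,q6,q7,q8,q9,q11}. Unreachable: {q2,q4,q10} — drop them.
P0 = {q1,q3,q5,q7,q8,q11} | {q0,q6,q9}.
On input 0, block {q1,q3,q5,q7,q8,q11} splits into {q1,q7,q8,q11} and {q3,q5}.
Split {q0,q6,q9} by δ(·,0) → {q0,q9} and {q6}.
On input 1, block {q1,q7,q8,q11} splits into {q7,q8,q11} and {q1}.
Refine {q0,q9} on symbol 0: members go to different blocks, giving {q0} and {q9}.
Split {q3,q5} by δ(·,0) → {q3} and {q5}.
No further refinement is possible. Final partition (7 blocks): {q7,q8,q11} | {q0} | {q3} | {q6} | {q1} | {q9} | {q5}.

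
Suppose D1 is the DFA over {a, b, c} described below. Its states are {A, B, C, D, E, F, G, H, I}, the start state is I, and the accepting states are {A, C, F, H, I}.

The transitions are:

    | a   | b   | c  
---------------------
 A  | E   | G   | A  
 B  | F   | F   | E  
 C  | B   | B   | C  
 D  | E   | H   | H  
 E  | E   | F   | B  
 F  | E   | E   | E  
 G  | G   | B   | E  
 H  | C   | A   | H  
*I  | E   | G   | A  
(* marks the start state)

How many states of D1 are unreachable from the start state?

BFS from I reaches {A, B, E, F, G, I}; the 3 state(s) C, D, H are never visited.

3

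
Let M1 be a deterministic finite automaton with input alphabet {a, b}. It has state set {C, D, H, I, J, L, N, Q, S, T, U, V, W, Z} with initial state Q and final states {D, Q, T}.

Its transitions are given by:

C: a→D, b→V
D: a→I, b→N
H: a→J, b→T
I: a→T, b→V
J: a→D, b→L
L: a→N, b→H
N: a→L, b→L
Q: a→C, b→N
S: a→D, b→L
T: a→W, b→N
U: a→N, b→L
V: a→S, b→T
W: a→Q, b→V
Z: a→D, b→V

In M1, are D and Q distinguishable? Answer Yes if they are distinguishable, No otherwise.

Reachable states from the start: {C,D,H,I,J,L,N,Q,S,T,V,W}. Unreachable: {U,Z} — drop them.
Initial partition by acceptance: {D,Q,T} | {C,H,I,J,L,N,S,V,W}.
On input a, block {C,H,I,J,L,N,S,V,W} splits into {C,I,J,S,W} and {H,L,N,V}.
Split {H,L,N,V} by δ(·,a) → {H,V} and {L,N}.
On input b, block {C,I,J,S,W} splits into {C,I,W} and {J,S}.
Split {L,N} by δ(·,b) → {L} and {N}.
Stable partition: {D,Q,T} | {C,I,W} | {H,V} | {L} | {J,S} | {N} — 6 equivalence classes.
D and Q lie in the same block of the stable partition, so they are equivalent — no string distinguishes them.

No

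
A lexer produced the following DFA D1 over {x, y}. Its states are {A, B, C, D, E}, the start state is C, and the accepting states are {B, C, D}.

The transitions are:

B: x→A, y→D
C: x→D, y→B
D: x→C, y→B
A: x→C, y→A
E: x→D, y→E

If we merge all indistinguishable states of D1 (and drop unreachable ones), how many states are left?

First remove the unreachable states {E}; 4 states remain.
Initial partition by acceptance: {B,C,D} | {A}.
On input x, block {B,C,D} splits into {C,D} and {B}.
The partition is now stable with 3 blocks: {C,D} | {A} | {B}.

3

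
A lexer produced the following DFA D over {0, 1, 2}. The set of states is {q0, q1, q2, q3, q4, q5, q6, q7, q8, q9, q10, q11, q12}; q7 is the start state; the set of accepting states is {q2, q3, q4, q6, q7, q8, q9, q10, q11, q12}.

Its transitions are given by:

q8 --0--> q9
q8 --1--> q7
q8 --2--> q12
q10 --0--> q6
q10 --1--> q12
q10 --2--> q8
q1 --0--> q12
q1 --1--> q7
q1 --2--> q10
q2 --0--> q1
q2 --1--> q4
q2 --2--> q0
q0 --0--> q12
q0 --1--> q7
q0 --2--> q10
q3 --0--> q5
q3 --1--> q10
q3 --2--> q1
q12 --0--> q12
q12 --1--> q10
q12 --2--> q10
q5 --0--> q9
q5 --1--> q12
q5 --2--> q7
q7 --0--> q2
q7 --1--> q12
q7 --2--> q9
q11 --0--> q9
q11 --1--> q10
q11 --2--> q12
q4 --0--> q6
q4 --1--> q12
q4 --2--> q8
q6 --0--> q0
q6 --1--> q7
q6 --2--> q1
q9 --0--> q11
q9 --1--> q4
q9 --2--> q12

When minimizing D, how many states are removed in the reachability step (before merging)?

BFS from q7 reaches {q0, q1, q2, q4, q6, q7, q8, q9, q10, q11, q12}; the 2 state(s) q3, q5 are never visited.

2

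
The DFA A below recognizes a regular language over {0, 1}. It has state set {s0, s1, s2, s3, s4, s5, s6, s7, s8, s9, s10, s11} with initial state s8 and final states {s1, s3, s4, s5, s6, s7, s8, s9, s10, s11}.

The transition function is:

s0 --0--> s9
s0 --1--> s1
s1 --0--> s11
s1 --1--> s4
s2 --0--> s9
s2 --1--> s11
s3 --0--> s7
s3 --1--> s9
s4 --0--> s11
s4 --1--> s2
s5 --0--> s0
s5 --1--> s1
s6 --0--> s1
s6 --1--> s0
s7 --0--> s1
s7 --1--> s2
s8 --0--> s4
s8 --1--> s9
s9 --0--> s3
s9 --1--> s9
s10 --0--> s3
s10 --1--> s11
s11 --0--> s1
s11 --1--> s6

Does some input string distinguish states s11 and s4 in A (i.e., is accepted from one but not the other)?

Yes

States {s5,s10} cannot be reached from the start state, so discard them.
P0 = {s1,s3,s4,s6,s7,s8,s9,s11} | {s0,s2}.
Split {s1,s3,s4,s6,s7,s8,s9,s11} by δ(·,1) → {s1,s3,s8,s9,s11} and {s4,s6,s7}.
On input 0, block {s1,s3,s8,s9,s11} splits into {s1,s9,s11} and {s3,s8}.
Refine {s1,s9,s11} on symbol 0: members go to different blocks, giving {s1,s11} and {s9}.
The partition is now stable with 5 blocks: {s1,s11} | {s0,s2} | {s4,s6,s7} | {s3,s8} | {s9}.
s11 and s4 end up in different blocks, so they are distinguishable. For instance, the string '1' is accepted from only s11.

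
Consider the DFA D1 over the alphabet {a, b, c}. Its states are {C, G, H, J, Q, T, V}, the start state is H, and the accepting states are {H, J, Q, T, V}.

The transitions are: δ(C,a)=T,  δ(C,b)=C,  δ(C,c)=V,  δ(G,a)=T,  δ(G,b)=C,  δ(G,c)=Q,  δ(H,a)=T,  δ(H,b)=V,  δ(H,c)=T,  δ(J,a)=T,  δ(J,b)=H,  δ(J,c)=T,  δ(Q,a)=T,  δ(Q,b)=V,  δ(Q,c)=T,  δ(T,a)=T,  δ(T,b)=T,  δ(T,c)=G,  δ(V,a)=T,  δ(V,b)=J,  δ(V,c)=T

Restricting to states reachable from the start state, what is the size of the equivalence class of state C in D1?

P0 = {H,J,Q,T,V} | {C,G}.
On input c, block {H,J,Q,T,V} splits into {H,J,Q,V} and {T}.
The partition is now stable with 3 blocks: {H,J,Q,V} | {C,G} | {T}.
State C belongs to the block {C,G}, which has 2 states.

2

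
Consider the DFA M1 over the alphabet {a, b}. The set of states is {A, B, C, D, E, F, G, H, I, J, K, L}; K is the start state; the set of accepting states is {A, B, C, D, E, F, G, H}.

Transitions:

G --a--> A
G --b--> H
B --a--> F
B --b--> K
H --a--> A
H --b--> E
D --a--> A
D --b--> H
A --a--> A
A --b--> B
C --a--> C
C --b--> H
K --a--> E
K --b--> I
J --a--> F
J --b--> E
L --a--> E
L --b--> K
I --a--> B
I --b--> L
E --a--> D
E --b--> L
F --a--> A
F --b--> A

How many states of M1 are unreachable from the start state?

BFS from K reaches {A, B, D, E, F, H, I, K, L}; the 3 state(s) C, G, J are never visited.

3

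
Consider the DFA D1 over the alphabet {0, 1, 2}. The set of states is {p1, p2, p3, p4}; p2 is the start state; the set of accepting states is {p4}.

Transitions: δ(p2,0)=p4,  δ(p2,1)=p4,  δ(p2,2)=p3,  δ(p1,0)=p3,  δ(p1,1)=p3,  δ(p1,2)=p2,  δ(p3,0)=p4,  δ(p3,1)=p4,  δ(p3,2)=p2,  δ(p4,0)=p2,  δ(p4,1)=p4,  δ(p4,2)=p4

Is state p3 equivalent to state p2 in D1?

First remove the unreachable states {p1}; 3 states remain.
Initial partition by acceptance: {p4} | {p2,p3}.
Stable partition: {p4} | {p2,p3} — 2 equivalence classes.
p3 and p2 lie in the same block of the stable partition, so they are equivalent — no string distinguishes them.

Yes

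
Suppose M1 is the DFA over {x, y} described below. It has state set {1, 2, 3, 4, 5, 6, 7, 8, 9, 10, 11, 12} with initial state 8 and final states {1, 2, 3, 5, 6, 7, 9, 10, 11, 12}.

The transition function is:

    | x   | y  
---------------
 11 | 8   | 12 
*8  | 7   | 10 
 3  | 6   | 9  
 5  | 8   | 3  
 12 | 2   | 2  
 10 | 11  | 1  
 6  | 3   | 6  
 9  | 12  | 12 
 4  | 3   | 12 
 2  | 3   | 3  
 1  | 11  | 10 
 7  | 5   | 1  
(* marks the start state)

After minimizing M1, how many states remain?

Reachable states from the start: {1,2,3,5,6,7,8,9,10,11,12}. Unreachable: {4} — drop them.
Initial partition by acceptance: {1,2,3,5,6,7,9,10,11,12} | {8}.
Refine {1,2,3,5,6,7,9,10,11,12} on symbol x: members go to different blocks, giving {1,2,3,6,7,9,10,12} and {5,11}.
On input x, block {1,2,3,6,7,9,10,12} splits into {2,3,6,9,12} and {1,7,10}.
Stable partition: {2,3,6,9,12} | {8} | {5,11} | {1,7,10} — 4 equivalence classes.

4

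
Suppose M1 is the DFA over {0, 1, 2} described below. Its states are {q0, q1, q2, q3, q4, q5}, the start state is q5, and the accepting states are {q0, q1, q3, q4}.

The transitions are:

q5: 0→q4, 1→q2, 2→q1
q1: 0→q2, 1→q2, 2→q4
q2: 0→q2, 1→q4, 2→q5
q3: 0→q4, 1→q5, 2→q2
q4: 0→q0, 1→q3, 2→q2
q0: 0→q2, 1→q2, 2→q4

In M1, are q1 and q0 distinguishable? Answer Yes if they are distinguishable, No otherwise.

No

Start with accepting vs non-accepting: {q0,q1,q3,q4} | {q2,q5}.
On input 0, block {q0,q1,q3,q4} splits into {q0,q1} and {q3,q4}.
On input 0, block {q2,q5} splits into {q2} and {q5}.
Split {q3,q4} by δ(·,0) → {q3} and {q4}.
The partition is now stable with 5 blocks: {q0,q1} | {q2} | {q3} | {q5} | {q4}.
q1 and q0 lie in the same block of the stable partition, so they are equivalent — no string distinguishes them.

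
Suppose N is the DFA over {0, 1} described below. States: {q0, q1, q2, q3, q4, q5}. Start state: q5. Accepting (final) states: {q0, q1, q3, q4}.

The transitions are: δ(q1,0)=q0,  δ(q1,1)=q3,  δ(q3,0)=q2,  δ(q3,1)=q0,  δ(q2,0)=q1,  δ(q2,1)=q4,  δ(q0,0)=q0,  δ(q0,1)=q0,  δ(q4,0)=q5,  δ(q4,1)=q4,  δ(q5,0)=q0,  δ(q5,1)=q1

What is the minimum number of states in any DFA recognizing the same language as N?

Initial partition by acceptance: {q0,q1,q3,q4} | {q2,q5}.
Split {q0,q1,q3,q4} by δ(·,0) → {q0,q1} and {q3,q4}.
Split {q0,q1} by δ(·,1) → {q0} and {q1}.
Split {q2,q5} by δ(·,0) → {q2} and {q5}.
On input 0, block {q3,q4} splits into {q3} and {q4}.
No further refinement is possible. Final partition (6 blocks): {q0} | {q2} | {q3} | {q1} | {q5} | {q4}.

6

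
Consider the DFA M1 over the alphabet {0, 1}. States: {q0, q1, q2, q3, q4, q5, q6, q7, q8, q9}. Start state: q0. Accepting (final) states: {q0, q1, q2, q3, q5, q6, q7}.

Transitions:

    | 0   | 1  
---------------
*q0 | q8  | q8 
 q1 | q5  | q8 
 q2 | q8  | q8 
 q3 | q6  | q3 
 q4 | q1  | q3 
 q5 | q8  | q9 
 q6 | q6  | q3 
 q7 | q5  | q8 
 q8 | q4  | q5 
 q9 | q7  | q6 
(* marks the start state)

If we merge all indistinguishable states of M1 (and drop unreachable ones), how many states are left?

States {q2} cannot be reached from the start state, so discard them.
Initial partition by acceptance: {q0,q1,q3,q5,q6,q7} | {q4,q8,q9}.
Split {q0,q1,q3,q5,q6,q7} by δ(·,0) → {q1,q3,q6,q7} and {q0,q5}.
On input 0, block {q1,q3,q6,q7} splits into {q1,q7} and {q3,q6}.
On input 0, block {q4,q8,q9} splits into {q4,q9} and {q8}.
Refine {q0,q5} on symbol 1: members go to different blocks, giving {q0} and {q5}.
Stable partition: {q1,q7} | {q4,q9} | {q0} | {q3,q6} | {q8} | {q5} — 6 equivalence classes.

6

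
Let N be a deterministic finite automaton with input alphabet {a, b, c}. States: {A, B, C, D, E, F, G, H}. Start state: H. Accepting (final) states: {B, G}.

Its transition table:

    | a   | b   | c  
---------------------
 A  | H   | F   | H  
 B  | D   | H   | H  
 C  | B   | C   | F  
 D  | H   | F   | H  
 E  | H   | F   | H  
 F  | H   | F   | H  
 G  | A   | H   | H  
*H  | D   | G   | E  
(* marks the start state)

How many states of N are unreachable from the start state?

2

No path from H leads to B, C; the other 6 states are all reachable.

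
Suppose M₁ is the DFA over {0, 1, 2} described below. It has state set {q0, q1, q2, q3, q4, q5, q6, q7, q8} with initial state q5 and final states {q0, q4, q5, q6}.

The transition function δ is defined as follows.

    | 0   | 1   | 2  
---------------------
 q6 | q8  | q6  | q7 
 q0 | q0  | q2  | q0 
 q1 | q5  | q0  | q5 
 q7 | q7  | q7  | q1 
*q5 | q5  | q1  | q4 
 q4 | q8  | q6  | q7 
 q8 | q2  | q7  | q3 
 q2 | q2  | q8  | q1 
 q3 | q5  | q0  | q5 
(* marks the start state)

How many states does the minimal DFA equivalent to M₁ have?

5

P0 = {q0,q4,q5,q6} | {q1,q2,q3,q7,q8}.
Split {q0,q4,q5,q6} by δ(·,0) → {q0,q5} and {q4,q6}.
Split {q0,q5} by δ(·,2) → {q0} and {q5}.
On input 0, block {q1,q2,q3,q7,q8} splits into {q2,q7,q8} and {q1,q3}.
No further refinement is possible. Final partition (5 blocks): {q0} | {q2,q7,q8} | {q4,q6} | {q5} | {q1,q3}.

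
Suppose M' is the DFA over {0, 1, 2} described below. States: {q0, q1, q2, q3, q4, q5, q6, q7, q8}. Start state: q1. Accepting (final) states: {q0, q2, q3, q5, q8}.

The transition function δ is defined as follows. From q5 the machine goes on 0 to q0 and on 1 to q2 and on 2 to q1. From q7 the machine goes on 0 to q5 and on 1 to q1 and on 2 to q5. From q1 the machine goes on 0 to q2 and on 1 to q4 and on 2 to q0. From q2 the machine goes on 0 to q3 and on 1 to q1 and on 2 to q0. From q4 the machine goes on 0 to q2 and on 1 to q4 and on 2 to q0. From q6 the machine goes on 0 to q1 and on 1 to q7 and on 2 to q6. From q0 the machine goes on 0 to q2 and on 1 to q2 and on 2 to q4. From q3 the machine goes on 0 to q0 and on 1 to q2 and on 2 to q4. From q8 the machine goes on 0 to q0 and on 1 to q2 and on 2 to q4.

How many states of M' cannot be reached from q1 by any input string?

No path from q1 leads to q5, q6, q7, q8; the other 5 states are all reachable.

4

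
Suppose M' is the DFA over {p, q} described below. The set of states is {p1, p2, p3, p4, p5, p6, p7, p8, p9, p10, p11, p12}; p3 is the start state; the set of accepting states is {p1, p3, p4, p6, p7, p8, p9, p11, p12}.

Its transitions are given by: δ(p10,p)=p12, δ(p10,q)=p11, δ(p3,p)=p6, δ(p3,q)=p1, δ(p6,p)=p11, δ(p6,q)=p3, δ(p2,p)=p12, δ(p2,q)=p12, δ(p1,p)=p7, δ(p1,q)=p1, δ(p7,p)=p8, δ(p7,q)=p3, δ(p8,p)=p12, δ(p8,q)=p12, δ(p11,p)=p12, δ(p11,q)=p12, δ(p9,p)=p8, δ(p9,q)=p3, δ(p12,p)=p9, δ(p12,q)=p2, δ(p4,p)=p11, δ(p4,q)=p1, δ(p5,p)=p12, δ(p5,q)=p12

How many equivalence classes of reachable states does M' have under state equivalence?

Reachable states from the start: {p1,p2,p3,p6,p7,p8,p9,p11,p12}. Unreachable: {p4,p5,p10} — drop them.
Start with accepting vs non-accepting: {p1,p3,p6,p7,p8,p9,p11,p12} | {p2}.
On input q, block {p1,p3,p6,p7,p8,p9,p11,p12} splits into {p1,p3,p6,p7,p8,p9,p11} and {p12}.
Refine {p1,p3,p6,p7,p8,p9,p11} on symbol p: members go to different blocks, giving {p1,p3,p6,p7,p9} and {p8,p11}.
Split {p1,p3,p6,p7,p9} by δ(·,p) → {p6,p7,p9} and {p1,p3}.
Stable partition: {p6,p7,p9} | {p2} | {p12} | {p8,p11} | {p1,p3} — 5 equivalence classes.

5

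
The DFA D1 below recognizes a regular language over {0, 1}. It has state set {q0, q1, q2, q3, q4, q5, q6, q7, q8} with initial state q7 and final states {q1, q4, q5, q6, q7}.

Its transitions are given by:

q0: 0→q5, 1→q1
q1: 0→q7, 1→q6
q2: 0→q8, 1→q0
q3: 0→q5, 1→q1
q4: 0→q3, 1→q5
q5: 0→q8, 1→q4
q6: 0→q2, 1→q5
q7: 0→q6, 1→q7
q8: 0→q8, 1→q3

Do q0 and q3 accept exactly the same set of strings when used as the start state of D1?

Yes

All states are reachable from the start state.
Initial partition by acceptance: {q1,q4,q5,q6,q7} | {q0,q2,q3,q8}.
On input 0, block {q1,q4,q5,q6,q7} splits into {q4,q5,q6} and {q1,q7}.
Split {q0,q2,q3,q8} by δ(·,0) → {q0,q3} and {q2,q8}.
On input 0, block {q4,q5,q6} splits into {q5,q6} and {q4}.
Refine {q5,q6} on symbol 1: members go to different blocks, giving {q5} and {q6}.
Refine {q1,q7} on symbol 0: members go to different blocks, giving {q1} and {q7}.
The partition is now stable with 7 blocks: {q5} | {q0,q3} | {q1} | {q2,q8} | {q4} | {q6} | {q7}.
q0 and q3 lie in the same block of the stable partition, so they are equivalent — no string distinguishes them.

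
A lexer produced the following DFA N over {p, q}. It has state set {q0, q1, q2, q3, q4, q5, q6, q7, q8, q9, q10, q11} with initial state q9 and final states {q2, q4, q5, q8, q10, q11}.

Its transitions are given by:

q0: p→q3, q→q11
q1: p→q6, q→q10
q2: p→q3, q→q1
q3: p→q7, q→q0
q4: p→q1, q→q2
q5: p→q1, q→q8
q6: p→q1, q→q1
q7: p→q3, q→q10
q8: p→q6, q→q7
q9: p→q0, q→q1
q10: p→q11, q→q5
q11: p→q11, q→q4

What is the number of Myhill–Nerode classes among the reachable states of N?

5

Initial partition by acceptance: {q2,q4,q5,q8,q10,q11} | {q0,q1,q3,q6,q7,q9}.
Split {q2,q4,q5,q8,q10,q11} by δ(·,p) → {q2,q4,q5,q8} and {q10,q11}.
On input q, block {q2,q4,q5,q8} splits into {q2,q8} and {q4,q5}.
Split {q0,q1,q3,q6,q7,q9} by δ(·,q) → {q0,q1,q7} and {q3,q6,q9}.
Stable partition: {q2,q8} | {q0,q1,q7} | {q10,q11} | {q4,q5} | {q3,q6,q9} — 5 equivalence classes.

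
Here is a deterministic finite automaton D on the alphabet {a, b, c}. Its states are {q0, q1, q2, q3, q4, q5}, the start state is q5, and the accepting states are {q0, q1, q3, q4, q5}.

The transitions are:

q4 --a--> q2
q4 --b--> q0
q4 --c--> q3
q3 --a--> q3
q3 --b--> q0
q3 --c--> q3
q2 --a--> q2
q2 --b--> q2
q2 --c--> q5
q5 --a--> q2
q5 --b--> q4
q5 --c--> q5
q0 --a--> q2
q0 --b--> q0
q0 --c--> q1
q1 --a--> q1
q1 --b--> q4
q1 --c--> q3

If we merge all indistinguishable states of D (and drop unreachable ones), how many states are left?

4

All states are reachable from the start state.
P0 = {q0,q1,q3,q4,q5} | {q2}.
Split {q0,q1,q3,q4,q5} by δ(·,a) → {q0,q4,q5} and {q1,q3}.
On input c, block {q0,q4,q5} splits into {q0,q4} and {q5}.
Stable partition: {q0,q4} | {q2} | {q1,q3} | {q5} — 4 equivalence classes.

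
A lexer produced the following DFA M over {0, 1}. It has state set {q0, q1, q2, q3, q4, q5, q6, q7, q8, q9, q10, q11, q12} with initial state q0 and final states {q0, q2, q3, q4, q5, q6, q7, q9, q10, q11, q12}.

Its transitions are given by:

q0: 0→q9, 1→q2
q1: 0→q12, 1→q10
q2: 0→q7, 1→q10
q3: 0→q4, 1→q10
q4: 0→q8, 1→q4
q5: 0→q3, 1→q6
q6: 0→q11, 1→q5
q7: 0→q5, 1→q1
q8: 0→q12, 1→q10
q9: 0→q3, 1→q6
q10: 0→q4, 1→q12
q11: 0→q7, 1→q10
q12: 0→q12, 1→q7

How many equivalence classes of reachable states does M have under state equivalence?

10

P0 = {q0,q2,q3,q4,q5,q6,q7,q9,q10,q11,q12} | {q1,q8}.
Refine {q0,q2,q3,q4,q5,q6,q7,q9,q10,q11,q12} on symbol 0: members go to different blocks, giving {q0,q2,q3,q5,q6,q7,q9,q10,q11,q12} and {q4}.
Refine {q0,q2,q3,q5,q6,q7,q9,q10,q11,q12} on symbol 0: members go to different blocks, giving {q0,q2,q5,q6,q7,q9,q11,q12} and {q3,q10}.
Split {q0,q2,q5,q6,q7,q9,q11,q12} by δ(·,0) → {q0,q2,q6,q7,q11,q12} and {q5,q9}.
Split {q0,q2,q6,q7,q11,q12} by δ(·,0) → {q2,q6,q11,q12} and {q0,q7}.
Refine {q2,q6,q11,q12} on symbol 0: members go to different blocks, giving {q2,q11} and {q6,q12}.
Split {q3,q10} by δ(·,1) → {q3} and {q10}.
On input 1, block {q0,q7} splits into {q0} and {q7}.
Refine {q6,q12} on symbol 0: members go to different blocks, giving {q6} and {q12}.
Stable partition: {q2,q11} | {q1,q8} | {q4} | {q3} | {q5,q9} | {q0} | {q6} | {q10} | {q7} | {q12} — 10 equivalence classes.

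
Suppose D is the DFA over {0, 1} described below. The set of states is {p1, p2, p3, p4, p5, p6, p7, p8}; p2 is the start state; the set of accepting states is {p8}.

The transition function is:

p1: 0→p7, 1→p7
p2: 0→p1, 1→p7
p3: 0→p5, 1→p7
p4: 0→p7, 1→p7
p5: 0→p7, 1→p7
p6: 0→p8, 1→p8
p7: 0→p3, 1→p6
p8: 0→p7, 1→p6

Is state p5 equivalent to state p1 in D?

Yes

States {p4} cannot be reached from the start state, so discard them.
Start with accepting vs non-accepting: {p8} | {p1,p2,p3,p5,p6,p7}.
On input 0, block {p1,p2,p3,p5,p6,p7} splits into {p1,p2,p3,p5,p7} and {p6}.
Split {p1,p2,p3,p5,p7} by δ(·,1) → {p1,p2,p3,p5} and {p7}.
Refine {p1,p2,p3,p5} on symbol 0: members go to different blocks, giving {p1,p5} and {p2,p3}.
No further refinement is possible. Final partition (5 blocks): {p8} | {p1,p5} | {p6} | {p7} | {p2,p3}.
p5 and p1 lie in the same block of the stable partition, so they are equivalent — no string distinguishes them.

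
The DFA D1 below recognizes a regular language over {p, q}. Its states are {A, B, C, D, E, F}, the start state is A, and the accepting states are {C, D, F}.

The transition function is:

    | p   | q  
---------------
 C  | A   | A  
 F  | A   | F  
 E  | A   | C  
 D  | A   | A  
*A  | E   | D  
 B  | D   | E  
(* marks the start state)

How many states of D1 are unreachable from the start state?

2

Starting at A and following transitions, the reachable set is {A, C, D, E}. That leaves B, F unreachable — 2 in total.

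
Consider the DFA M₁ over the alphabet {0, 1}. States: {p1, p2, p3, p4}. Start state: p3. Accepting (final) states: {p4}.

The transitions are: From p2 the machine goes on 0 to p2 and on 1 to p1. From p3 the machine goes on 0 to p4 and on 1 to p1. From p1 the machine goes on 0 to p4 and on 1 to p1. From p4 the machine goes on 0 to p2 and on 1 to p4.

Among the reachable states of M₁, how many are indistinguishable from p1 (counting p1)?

All states are reachable from the start state.
Initial partition by acceptance: {p4} | {p1,p2,p3}.
Refine {p1,p2,p3} on symbol 0: members go to different blocks, giving {p1,p3} and {p2}.
Stable partition: {p4} | {p1,p3} | {p2} — 3 equivalence classes.
The equivalence class containing p1 is {p1,p3}, of size 2.

2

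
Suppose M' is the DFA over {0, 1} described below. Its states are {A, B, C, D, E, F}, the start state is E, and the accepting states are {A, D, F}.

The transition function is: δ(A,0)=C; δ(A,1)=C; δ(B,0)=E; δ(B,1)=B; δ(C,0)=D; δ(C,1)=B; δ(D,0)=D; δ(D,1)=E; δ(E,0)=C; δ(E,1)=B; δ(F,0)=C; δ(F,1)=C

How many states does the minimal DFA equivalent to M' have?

4

Reachable states from the start: {B,C,D,E}. Unreachable: {A,F} — drop them.
Initial partition by acceptance: {D} | {B,C,E}.
Refine {B,C,E} on symbol 0: members go to different blocks, giving {B,E} and {C}.
Refine {B,E} on symbol 0: members go to different blocks, giving {B} and {E}.
The partition is now stable with 4 blocks: {D} | {B} | {C} | {E}.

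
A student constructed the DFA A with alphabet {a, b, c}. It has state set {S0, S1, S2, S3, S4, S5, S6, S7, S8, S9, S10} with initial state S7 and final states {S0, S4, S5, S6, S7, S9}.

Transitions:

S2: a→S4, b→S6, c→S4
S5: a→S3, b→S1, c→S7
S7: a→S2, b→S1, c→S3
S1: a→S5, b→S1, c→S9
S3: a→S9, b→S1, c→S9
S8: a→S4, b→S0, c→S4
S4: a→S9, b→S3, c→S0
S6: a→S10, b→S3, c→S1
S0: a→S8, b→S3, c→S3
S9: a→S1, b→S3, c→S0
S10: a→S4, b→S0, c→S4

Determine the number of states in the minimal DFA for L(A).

Every state is reachable, so we keep all 11.
P0 = {S0,S4,S5,S6,S7,S9} | {S1,S2,S3,S8,S10}.
Split {S0,S4,S5,S6,S7,S9} by δ(·,a) → {S0,S5,S6,S7,S9} and {S4}.
Refine {S0,S5,S6,S7,S9} on symbol c: members go to different blocks, giving {S0,S6,S7} and {S5,S9}.
Split {S1,S2,S3,S8,S10} by δ(·,a) → {S2,S8,S10} and {S1,S3}.
No further refinement is possible. Final partition (5 blocks): {S0,S6,S7} | {S2,S8,S10} | {S4} | {S5,S9} | {S1,S3}.

5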